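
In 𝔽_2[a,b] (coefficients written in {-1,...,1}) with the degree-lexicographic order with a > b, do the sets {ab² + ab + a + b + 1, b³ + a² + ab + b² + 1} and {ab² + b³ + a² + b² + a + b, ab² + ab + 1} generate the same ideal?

No, the ideals differ.

Since reduced Gröbner bases are canonical representatives of ideals under a given ordering, it suffices to compute and compare them.
Buchberger on the first generating set:
f_1 = ab² + ab + a + b + 1, LT = ab².
f_2 = b³ + a² + ab + b² + 1, LT = b³.

S(f_1,f_2): lcm = ab³. S = a³ + a²b + ab + b² + a + b.
  reduce S modulo (f_1, f_2):
  remainder a³ + a²b + ab + b² + a + b ≠ 0; add g_3 = a³ + a²b + ab + b² + a + b to the basis.

The other S-polynomials (S(f_1,g_3), S(f_2,g_3)) all reduce to 0 modulo the current basis, so we have a Gröbner basis.
Inter-reduce: drop elements whose leading term is divisible by another's, tail-reduce, and make monic.
Reduced Gröbner basis: {a³ + a²b + ab + b² + a + b, ab² + ab + a + b + 1, b³ + a² + ab + b² + 1}.

Buchberger on the second generating set:
h_1 = ab² + b³ + a² + b² + a + b, LT = ab².
h_2 = ab² + ab + 1, LT = ab².

S(h_1,h_2): lcm = ab². S = b³ + a² + ab + b² + a + b + 1.
  reduce S modulo (h_1, h_2):
  remainder b³ + a² + ab + b² + a + b + 1 ≠ 0; add k_3 = b³ + a² + ab + b² + a + b + 1 to the basis.

S(h_1,k_3): lcm = ab³. S = b⁴ + a³ + ab² + b³ + a² + b² + a.
  reduce S modulo (h_1, h_2, k_3):
  remainder a³ + a²b + a² + ab + a + b ≠ 0; add k_4 = a³ + a²b + a² + ab + a + b to the basis.

The other S-polynomials (S(h_2,k_3), S(h_1,k_4), S(h_2,k_4), S(k_3,k_4)) all reduce to 0 modulo the current basis, so we have a Gröbner basis.
Inter-reduce: drop elements whose leading term is divisible by another's, tail-reduce, and make monic.
Reduced Gröbner basis: {a³ + a²b + a² + ab + a + b, ab² + ab + 1, b³ + a² + ab + b² + a + b + 1}.

These differ, so the ideals are not equal.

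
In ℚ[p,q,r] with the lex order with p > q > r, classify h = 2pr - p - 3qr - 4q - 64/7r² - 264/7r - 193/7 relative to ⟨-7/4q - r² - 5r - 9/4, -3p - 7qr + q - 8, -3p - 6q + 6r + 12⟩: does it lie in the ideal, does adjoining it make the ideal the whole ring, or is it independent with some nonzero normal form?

2pr - p - 3qr - 4q - 64/7r² - 264/7r - 193/7 lies in I (it reduces to 0).

First compute the reduced Gröbner basis of I by Buchberger's algorithm.
f_1 = -7/4q - r² - 5r - 9/4, LT = q.
f_2 = -3p - 7qr + q - 8, LT = p.
f_3 = -3p - 6q + 6r + 12, LT = p.

S(f_1,f_2): leading monomials are coprime, so the S-polynomial reduces to 0 (Buchberger's first criterion).
S(f_1,f_3): leading monomials are coprime, so the S-polynomial reduces to 0 (Buchberger's first criterion).
S(f_2,f_3): lcm = p. S = 7/3qr - 7/3q + 2r + 20/3.
  leading term qr: subtract (-4/3r)·f_1 from 7/3qr - 7/3q + 2r + 20/3 → -7/3q - 4/3r³ - 20/3r² - r + 20/3
  leading term q: subtract (4/3)·f_1 from -7/3q - 4/3r³ - 20/3r² - r + 20/3 → -4/3r³ - 16/3r² + 17/3r + 29/3
  leading term r³: no divisor's leading term divides it; move -4/3r³ to the remainder.
  leading term r²: no divisor's leading term divides it; move -16/3r² to the remainder.
  leading term r: no divisor's leading term divides it; move 17/3r to the remainder.
  leading term 1: no divisor's leading term divides it; move 29/3 to the remainder.
  remainder -4/3r³ - 16/3r² + 17/3r + 29/3 ≠ 0; add k_4 = -4/3r³ - 16/3r² + 17/3r + 29/3 to the basis.

S(f_1,k_4): leading monomials are coprime, so the S-polynomial reduces to 0 (Buchberger's first criterion).
S(f_2,k_4): leading monomials are coprime, so the S-polynomial reduces to 0 (Buchberger's first criterion).
S(f_3,k_4): leading monomials are coprime, so the S-polynomial reduces to 0 (Buchberger's first criterion).
Every S-polynomial of the final basis reduces to 0, so we have a Gröbner basis.
Inter-reduce: drop elements whose leading term is divisible by another's, tail-reduce, and make monic.
Reduced Gröbner basis: {p - 8/7r² - 54/7r - 46/7, q + 4/7r² + 20/7r + 9/7, r³ + 4r² - 17/4r - 29/4}.
Label its elements g_1 = p - 8/7r² - 54/7r - 46/7, g_2 = q + 4/7r² + 20/7r + 9/7, g_3 = r³ + 4r² - 17/4r - 29/4.

Reduce h = 2pr - p - 3qr - 4q - 64/7r² - 264/7r - 193/7 modulo G:
  leading term pr: subtract (2r)·g_1 from 2pr - p - 3qr - 4q - 64/7r² - 264/7r - 193/7 → -p - 3qr - 4q + 16/7r³ + 44/7r² - 172/7r - 193/7
  leading term p: subtract (-1)·g_1 from -p - 3qr - 4q + 16/7r³ + 44/7r² - 172/7r - 193/7 → -3qr - 4q + 16/7r³ + 36/7r² - 226/7r - 239/7
  leading term qr: subtract (-3r)·g_2 from -3qr - 4q + 16/7r³ + 36/7r² - 226/7r - 239/7 → -4q + 4r³ + 96/7r² - 199/7r - 239/7
  leading term q: subtract (-4)·g_2 from -4q + 4r³ + 96/7r² - 199/7r - 239/7 → 4r³ + 16r² - 17r - 29
  leading term r³: subtract (4)·g_3 from 4r³ + 16r² - 17r - 29 → 0
  normal form = 0.
Since the normal form is 0, h ∈ I.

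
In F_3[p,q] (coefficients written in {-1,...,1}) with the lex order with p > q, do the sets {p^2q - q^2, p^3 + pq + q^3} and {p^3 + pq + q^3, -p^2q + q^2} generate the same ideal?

Two ideals are equal iff their reduced Gröbner bases coincide (the reduced basis is unique for a fixed ordering).
Buchberger on the first generating set:
f_1 = p^2q - q^2, LT = p^2q.
f_2 = p^3 + pq + q^3, LT = p^3.

S(f_1,f_2): lcm = p^3q. S = pq^2 - q^4.
  leading term pq^2: no divisor's leading term divides it; move pq^2 to the remainder.
  leading term q^4: no divisor's leading term divides it; move -q^4 to the remainder.
  remainder pq^2 - q^4 ≠ 0; add g_3 = pq^2 - q^4 to the basis.

S(f_1,g_3): lcm = p^2q^2. S = pq^4 - q^3.
  leading term pq^4: subtract (q^2)·g_3 from pq^4 - q^3 → q^6 - q^3
  leading term q^6: no divisor's leading term divides it; move q^6 to the remainder.
  leading term q^3: no divisor's leading term divides it; move -q^3 to the remainder.
  remainder q^6 - q^3 ≠ 0; add g_4 = q^6 - q^3 to the basis.

The other S-polynomials (S(f_2,g_3), S(f_1,g_4), S(f_2,g_4), S(g_3,g_4)) all reduce to 0 modulo the current basis, so we have a Gröbner basis.
Inter-reduce: drop elements whose leading term is divisible by another's, tail-reduce, and make monic.
Reduced Gröbner basis: {p^3 + pq + q^3, p^2q - q^2, pq^2 - q^4, q^6 - q^3}.

Buchberger on the second generating set:
h_1 = p^3 + pq + q^3, LT = p^3.
h_2 = -p^2q + q^2, LT = p^2q.

S(h_1,h_2): lcm = p^3q. S = -pq^2 + q^4.
  leading term pq^2: no divisor's leading term divides it; move -pq^2 to the remainder.
  leading term q^4: no divisor's leading term divides it; move q^4 to the remainder.
  remainder -pq^2 + q^4 ≠ 0; add k_3 = -pq^2 + q^4 to the basis.

S(h_2,k_3): lcm = p^2q^2. S = pq^4 - q^3.
  leading term pq^4: subtract (-q^2)·k_3 from pq^4 - q^3 → q^6 - q^3
  leading term q^6: no divisor's leading term divides it; move q^6 to the remainder.
  leading term q^3: no divisor's leading term divides it; move -q^3 to the remainder.
  remainder q^6 - q^3 ≠ 0; add k_4 = q^6 - q^3 to the basis.

The other S-polynomials (S(h_1,k_3), S(h_1,k_4), S(h_2,k_4), S(k_3,k_4)) all reduce to 0 modulo the current basis, so we have a Gröbner basis.
Inter-reduce: drop elements whose leading term is divisible by another's, tail-reduce, and make monic.
Reduced Gröbner basis: {p^3 + pq + q^3, p^2q - q^2, pq^2 - q^4, q^6 - q^3}.

The two bases agree; hence the ideals are identical.

Yes, the ideals are equal.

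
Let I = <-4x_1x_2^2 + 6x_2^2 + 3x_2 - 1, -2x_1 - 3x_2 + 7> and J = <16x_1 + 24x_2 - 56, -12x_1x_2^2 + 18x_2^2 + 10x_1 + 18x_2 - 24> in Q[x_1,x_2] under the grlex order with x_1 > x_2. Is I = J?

For a fixed monomial order, each ideal has a unique reduced Gröbner basis; comparing bases decides equality.
Buchberger on the first generating set:
f_1 = -4x_1x_2^2 + 6x_2^2 + 3x_2 - 1, LT = x_1x_2^2.
f_2 = -2x_1 - 3x_2 + 7, LT = x_1.

S(f_1,f_2): lcm = x_1x_2^2. S = -3/2x_2^3 + 2x_2^2 - 3/4x_2 + 1/4.
  leading term x_2^3: no divisor's leading term divides it; move -3/2x_2^3 to the remainder.
  leading term x_2^2: no divisor's leading term divides it; move 2x_2^2 to the remainder.
  leading term x_2: no divisor's leading term divides it; move -3/4x_2 to the remainder.
  leading term 1: no divisor's leading term divides it; move 1/4 to the remainder.
  remainder -3/2x_2^3 + 2x_2^2 - 3/4x_2 + 1/4 ≠ 0; add g_3 = -3/2x_2^3 + 2x_2^2 - 3/4x_2 + 1/4 to the basis.

The other S-polynomials (S(f_1,g_3), S(f_2,g_3)) all reduce to 0 modulo the current basis, so we have a Gröbner basis.
Inter-reduce: drop elements whose leading term is divisible by another's, tail-reduce, and make monic.
Reduced Gröbner basis: {x_2^3 - 4/3x_2^2 + 1/2x_2 - 1/6, x_1 + 3/2x_2 - 7/2}.

Buchberger on the second generating set:
h_1 = 16x_1 + 24x_2 - 56, LT = x_1.
h_2 = -12x_1x_2^2 + 18x_2^2 + 10x_1 + 18x_2 - 24, LT = x_1x_2^2.

S(h_1,h_2): lcm = x_1x_2^2. S = 3/2x_2^3 - 2x_2^2 + 5/6x_1 + 3/2x_2 - 2.
  leading term x_2^3: no divisor's leading term divides it; move 3/2x_2^3 to the remainder.
  leading term x_2^2: no divisor's leading term divides it; move -2x_2^2 to the remainder.
  leading term x_1: subtract (5/96)·h_1 from 5/6x_1 + 3/2x_2 - 2 → 1/4x_2 + 11/12
  leading term x_2: no divisor's leading term divides it; move 1/4x_2 to the remainder.
  leading term 1: no divisor's leading term divides it; move 11/12 to the remainder.
  remainder 3/2x_2^3 - 2x_2^2 + 1/4x_2 + 11/12 ≠ 0; add k_3 = 3/2x_2^3 - 2x_2^2 + 1/4x_2 + 11/12 to the basis.

The other S-polynomials (S(h_1,k_3), S(h_2,k_3)) all reduce to 0 modulo the current basis, so we have a Gröbner basis.
Inter-reduce: drop elements whose leading term is divisible by another's, tail-reduce, and make monic.
Reduced Gröbner basis: {x_2^3 - 4/3x_2^2 + 1/6x_2 + 11/18, x_1 + 3/2x_2 - 7/2}.

These differ, so the ideals are not equal.

No, the ideals differ.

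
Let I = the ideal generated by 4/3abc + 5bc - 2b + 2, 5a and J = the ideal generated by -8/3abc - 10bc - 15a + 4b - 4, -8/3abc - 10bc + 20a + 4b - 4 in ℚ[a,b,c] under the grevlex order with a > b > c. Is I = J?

Two ideals are equal iff their reduced Gröbner bases coincide (the reduced basis is unique for a fixed ordering).
Buchberger on the first generating set:
f_1 = 4/3abc + 5bc - 2b + 2, LT = abc.
f_2 = 5a, LT = a.

S(f_1,f_2): lcm = abc. S = 15/4bc - 3/2b + 3/2.
  leading term bc: no divisor's leading term divides it; move 15/4bc to the remainder.
  leading term b: no divisor's leading term divides it; move -3/2b to the remainder.
  leading term 1: no divisor's leading term divides it; move 3/2 to the remainder.
  remainder 15/4bc - 3/2b + 3/2 ≠ 0; add g_3 = 15/4bc - 3/2b + 3/2 to the basis.

S(f_1,g_3): lcm = abc. S = ⅖ab + 15/4bc - ⅖a - 3/2b + 3/2.
  leading term ab: subtract (2/25b)·f_2 from ⅖ab + 15/4bc - ⅖a - 3/2b + 3/2 → 15/4bc - ⅖a - 3/2b + 3/2
  leading term bc: subtract (1)·g_3 from 15/4bc - ⅖a - 3/2b + 3/2 → -⅖a
  leading term a: subtract (-2/25)·f_2 from -⅖a → 0
  remainder 0.

S(f_2,g_3): leading monomials are coprime, so the S-polynomial reduces to 0 (Buchberger's first criterion).
Every S-polynomial of the final basis reduces to 0, so we have a Gröbner basis.
Inter-reduce: drop elements whose leading term is divisible by another's, tail-reduce, and make monic.
Reduced Gröbner basis: {bc - ⅖b + ⅖, a}.

Buchberger on the second generating set:
h_1 = -8/3abc - 10bc - 15a + 4b - 4, LT = abc.
h_2 = -8/3abc - 10bc + 20a + 4b - 4, LT = abc.

S(h_1,h_2): lcm = abc. S = 105/8a.
  leading term a: no divisor's leading term divides it; move 105/8a to the remainder.
  remainder 105/8a ≠ 0; add k_3 = 105/8a to the basis.

S(h_1,k_3): lcm = abc. S = 15/4bc + 45/8a - 3/2b + 3/2.
  leading term bc: no divisor's leading term divides it; move 15/4bc to the remainder.
  leading term a: subtract (3/7)·k_3 from 45/8a - 3/2b + 3/2 → -3/2b + 3/2
  leading term b: no divisor's leading term divides it; move -3/2b to the remainder.
  leading term 1: no divisor's leading term divides it; move 3/2 to the remainder.
  remainder 15/4bc - 3/2b + 3/2 ≠ 0; add k_4 = 15/4bc - 3/2b + 3/2 to the basis.

S(h_2,k_3): lcm = abc. S = 15/4bc - 15/2a - 3/2b + 3/2.
  leading term bc: subtract (1)·k_4 from 15/4bc - 15/2a - 3/2b + 3/2 → -15/2a
  leading term a: subtract (-4/7)·k_3 from -15/2a → 0
  remainder 0.

S(h_1,k_4): lcm = abc. S = ⅖ab + 15/4bc + 209/40a - 3/2b + 3/2.
  leading term ab: subtract (16/525b)·k_3 from ⅖ab + 15/4bc + 209/40a - 3/2b + 3/2 → 15/4bc + 209/40a - 3/2b + 3/2
  leading term bc: subtract (1)·k_4 from 15/4bc + 209/40a - 3/2b + 3/2 → 209/40a
  leading term a: subtract (209/525)·k_3 from 209/40a → 0
  remainder 0.

S(h_2,k_4): lcm = abc. S = ⅖ab + 15/4bc - 79/10a - 3/2b + 3/2.
  leading term ab: subtract (16/525b)·k_3 from ⅖ab + 15/4bc - 79/10a - 3/2b + 3/2 → 15/4bc - 79/10a - 3/2b + 3/2
  leading term bc: subtract (1)·k_4 from 15/4bc - 79/10a - 3/2b + 3/2 → -79/10a
  leading term a: subtract (-316/525)·k_3 from -79/10a → 0
  remainder 0.

S(k_3,k_4): leading monomials are coprime, so the S-polynomial reduces to 0 (Buchberger's first criterion).
Every S-polynomial of the final basis reduces to 0, so we have a Gröbner basis.
Inter-reduce: drop elements whose leading term is divisible by another's, tail-reduce, and make monic.
Reduced Gröbner basis: {bc - ⅖b + ⅖, a}.

Same reduced basis, so the two generating sets span the same ideal.

Yes, the ideals are equal.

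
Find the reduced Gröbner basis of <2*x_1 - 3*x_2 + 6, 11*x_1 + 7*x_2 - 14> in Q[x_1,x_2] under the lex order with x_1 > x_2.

G = {x_1, x_2 - 2}

f_1 = 2*x_1 - 3*x_2 + 6, LT = x_1.
f_2 = 11*x_1 + 7*x_2 - 14, LT = x_1.

S(f_1,f_2): lcm = x_1. S = -47/22*x_2 + 47/11.
  leading term x_2: no divisor's leading term divides it; move -47/22*x_2 to the remainder.
  leading term 1: no divisor's leading term divides it; move 47/11 to the remainder.
  remainder -47/22*x_2 + 47/11 ≠ 0; add g_3 = -47/22*x_2 + 47/11 to the basis.

The other S-polynomials (S(f_1,g_3), S(f_2,g_3)) all reduce to 0 modulo the current basis, so we have a Gröbner basis.
Inter-reduce: drop elements whose leading term is divisible by another's, tail-reduce, and make monic.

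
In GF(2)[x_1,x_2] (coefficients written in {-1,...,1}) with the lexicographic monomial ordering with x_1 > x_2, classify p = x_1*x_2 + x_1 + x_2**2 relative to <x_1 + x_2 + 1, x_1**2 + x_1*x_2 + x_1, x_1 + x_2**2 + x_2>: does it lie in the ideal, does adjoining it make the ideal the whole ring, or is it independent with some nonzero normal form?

First compute the reduced Gröbner basis of I by Buchberger's algorithm.
f_1 = x_1 + x_2 + 1, LT = x_1.
f_2 = x_1**2 + x_1*x_2 + x_1, LT = x_1**2.
f_3 = x_1 + x_2**2 + x_2, LT = x_1.

S(f_1,f_3): lcm = x_1. S = x_2**2 + 1.
  leading term x_2**2: no divisor's leading term divides it; move x_2**2 to the remainder.
  leading term 1: no divisor's leading term divides it; move 1 to the remainder.
  remainder x_2**2 + 1 ≠ 0; add h_4 = x_2**2 + 1 to the basis.

The other S-polynomials (S(f_1,f_2), S(f_2,f_3), S(f_1,h_4), S(f_2,h_4), S(f_3,h_4)) all reduce to 0 modulo the current basis, so we have a Gröbner basis.
Inter-reduce: drop elements whose leading term is divisible by another's, tail-reduce, and make monic.
Reduced Gröbner basis: {x_1 + x_2 + 1, x_2**2 + 1}.
Label its elements g_1 = x_1 + x_2 + 1, g_2 = x_2**2 + 1.

Reduce p = x_1*x_2 + x_1 + x_2**2 modulo G:
  leading term x_1*x_2: subtract (x_2)·g_1 from x_1*x_2 + x_1 + x_2**2 → x_1 + x_2
  leading term x_1: subtract (1)·g_1 from x_1 + x_2 → 1
  leading term 1: no divisor's leading term divides it; move 1 to the remainder.
  normal form = 1.
The normal form is nonzero, so p ∉ I. Since p minus its normal form lies in I, I + (p) = I + (r) where r = 1; decide whether this ideal is the whole ring.
Here r = 1 is a nonzero constant, hence a unit: 1 ∈ I + (p), the Gröbner basis of I + (p) is {1}, and the enlarged system has no common solution — adjoining p is inconsistent.

Adjoining x_1*x_2 + x_1 + x_2**2 makes the ideal the whole ring: the system is inconsistent.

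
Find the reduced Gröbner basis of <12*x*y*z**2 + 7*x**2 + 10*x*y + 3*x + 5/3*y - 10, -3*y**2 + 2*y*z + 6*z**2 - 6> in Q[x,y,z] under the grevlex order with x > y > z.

f_1 = 12*x*y*z**2 + 7*x**2 + 10*x*y + 3*x + 5/3*y - 10, LT = x*y*z**2.
f_2 = -3*y**2 + 2*y*z + 6*z**2 - 6, LT = y**2.

S(f_1,f_2): lcm = x*y**2*z**2. S = 2/3*x*y*z**3 + 2*x*z**4 + 7/12*x**2*y + 5/6*x*y**2 - 2*x*z**2 + 1/4*x*y + 5/36*y**2 - 5/6*y.
  reduce S modulo (f_1, f_2):
  remainder 2*x*z**4 + 7/12*x**2*y - 7/18*x**2*z - 1/3*x*z**2 + 1/4*x*y - 1/6*x*z + 5/18*z**2 - 5/3*x - 5/6*y + 5/9*z - 5/18 ≠ 0; add g_3 = 2*x*z**4 + 7/12*x**2*y - 7/18*x**2*z - 1/3*x*z**2 + 1/4*x*y - 1/6*x*z + 5/18*z**2 - 5/3*x - 5/6*y + 5/9*z - 5/18 to the basis.

The other S-polynomials (S(f_1,g_3), S(f_2,g_3)) all reduce to 0 modulo the current basis, so we have a Gröbner basis.

G = {x*z**4 + 7/24*x**2*y - 7/36*x**2*z - 1/6*x*z**2 + 1/8*x*y - 1/12*x*z + 5/36*z**2 - 5/6*x - 5/12*y + 5/18*z - 5/36, x*y*z**2 + 7/12*x**2 + 5/6*x*y + 1/4*x + 5/36*y - 5/6, y**2 - 2/3*y*z - 2*z**2 + 2}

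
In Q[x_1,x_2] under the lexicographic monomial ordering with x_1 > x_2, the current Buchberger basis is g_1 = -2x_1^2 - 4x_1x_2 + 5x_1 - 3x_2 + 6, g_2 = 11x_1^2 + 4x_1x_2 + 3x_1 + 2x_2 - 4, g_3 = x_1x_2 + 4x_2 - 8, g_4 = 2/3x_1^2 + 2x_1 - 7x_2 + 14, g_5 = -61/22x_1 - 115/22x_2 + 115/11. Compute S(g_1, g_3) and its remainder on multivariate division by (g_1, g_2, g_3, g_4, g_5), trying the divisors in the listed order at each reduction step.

S(g_1, g_3) = 2x_1x_2^2 - 13/2x_1x_2 + 8x_1 + 3/2x_2^2 - 3x_2; remainder on division = -13/2x_2^2 + 1459/61x_2 - 1332/61.

lcm(LM(g_1), LM(g_3)) = x_1^2x_2.
S = (lcm/LT(g_1))·g_1 − (lcm/LT(g_3))·g_3 = 2x_1x_2^2 - 13/2x_1x_2 + 8x_1 + 3/2x_2^2 - 3x_2.
Reduce S modulo (g_1, g_2, g_3, g_4, g_5) in that order:
  leading term x_1x_2^2: subtract (2x_2)·g_3 from 2x_1x_2^2 - 13/2x_1x_2 + 8x_1 + 3/2x_2^2 - 3x_2 → -13/2x_1x_2 + 8x_1 - 13/2x_2^2 + 13x_2
  leading term x_1x_2: subtract (-13/2)·g_3 from -13/2x_1x_2 + 8x_1 - 13/2x_2^2 + 13x_2 → 8x_1 - 13/2x_2^2 + 39x_2 - 52
  leading term x_1: subtract (-176/61)·g_5 from 8x_1 - 13/2x_2^2 + 39x_2 - 52 → -13/2x_2^2 + 1459/61x_2 - 1332/61
  leading term x_2^2: no divisor's leading term divides it; move -13/2x_2^2 to the remainder.
  leading term x_2: no divisor's leading term divides it; move 1459/61x_2 to the remainder.
  leading term 1: no divisor's leading term divides it; move -1332/61 to the remainder.
The remainder -13/2x_2^2 + 1459/61x_2 - 1332/61 is nonzero, so it would be added as the next basis element.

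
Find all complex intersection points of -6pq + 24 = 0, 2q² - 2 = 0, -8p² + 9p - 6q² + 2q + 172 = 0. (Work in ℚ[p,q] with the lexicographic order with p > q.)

Compute a lex Gröbner basis by Buchberger's algorithm.
f_1 = -6pq + 24, LT = pq.
f_2 = 2q² - 2, LT = q².
f_3 = -8p² + 9p - 6q² + 2q + 172, LT = p².

S(f_1,f_2): lcm = pq². S = p - 4q.
  leading term p: no divisor's leading term divides it; move p to the remainder.
  leading term q: no divisor's leading term divides it; move -4q to the remainder.
  remainder p - 4q ≠ 0; add h_4 = p - 4q to the basis.

S(f_1,f_3): lcm = p²q. S = 9/8pq - 4p - ¾q³ + ¼q² + 43/2q.
  leading term pq: subtract (-3/16)·f_1 from 9/8pq - 4p - ¾q³ + ¼q² + 43/2q → -4p - ¾q³ + ¼q² + 43/2q + 9/2
  leading term p: subtract (-4)·h_4 from -4p - ¾q³ + ¼q² + 43/2q + 9/2 → -¾q³ + ¼q² + 11/2q + 9/2
  leading term q³: subtract (-⅜q)·f_2 from -¾q³ + ¼q² + 11/2q + 9/2 → ¼q² + 19/4q + 9/2
  leading term q²: subtract (⅛)·f_2 from ¼q² + 19/4q + 9/2 → 19/4q + 19/4
  leading term q: no divisor's leading term divides it; move 19/4q to the remainder.
  leading term 1: no divisor's leading term divides it; move 19/4 to the remainder.
  remainder 19/4q + 19/4 ≠ 0; add h_5 = 19/4q + 19/4 to the basis.

The other S-polynomials (S(f_2,f_3), S(f_1,h_4), S(f_2,h_4), S(f_3,h_4), S(f_1,h_5), S(f_2,h_5), S(f_3,h_5), S(h_4,h_5)) all reduce to 0 modulo the current basis, so we have a Gröbner basis.
Inter-reduce: drop elements whose leading term is divisible by another's, tail-reduce, and make monic.
Reduced Gröbner basis: {p + 4, q + 1}.

From the last basis element, q + 1 = 0, so q takes values in {-1}. Each choice, substituted upward through the basis, yields the corresponding point(s) of the solution set.
  q = -1: the earlier basis element becomes p + 4 = 0, giving p = -4 — point (-4, -1).
Each listed point satisfies every original equation (direct substitution).

{(-4, -1)}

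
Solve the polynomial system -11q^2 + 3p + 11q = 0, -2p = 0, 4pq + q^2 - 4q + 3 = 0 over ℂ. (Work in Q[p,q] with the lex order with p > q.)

{(0, 1)}

Compute a lex Gröbner basis by Buchberger's algorithm.
f_1 = 3p - 11q^2 + 11q, LT = p.
f_2 = -2p, LT = p.
f_3 = 4pq + q^2 - 4q + 3, LT = pq.

S(f_1,f_2): lcm = p. S = -11/3q^2 + 11/3q.
  leading term q^2: no divisor's leading term divides it; move -11/3q^2 to the remainder.
  leading term q: no divisor's leading term divides it; move 11/3q to the remainder.
  remainder -11/3q^2 + 11/3q ≠ 0; add h_4 = -11/3q^2 + 11/3q to the basis.

S(f_1,f_3): lcm = pq. S = -11/3q^3 + 41/12q^2 + q - 3/4.
  leading term q^3: subtract (q)·h_4 from -11/3q^3 + 41/12q^2 + q - 3/4 → -1/4q^2 + q - 3/4
  leading term q^2: subtract (3/44)·h_4 from -1/4q^2 + q - 3/4 → 3/4q - 3/4
  leading term q: no divisor's leading term divides it; move 3/4q to the remainder.
  leading term 1: no divisor's leading term divides it; move -3/4 to the remainder.
  remainder 3/4q - 3/4 ≠ 0; add h_5 = 3/4q - 3/4 to the basis.

The other S-polynomials (S(f_2,f_3), S(f_1,h_4), S(f_2,h_4), S(f_3,h_4), S(f_1,h_5), S(f_2,h_5), S(f_3,h_5), S(h_4,h_5)) all reduce to 0 modulo the current basis, so we have a Gröbner basis.
Inter-reduce: drop elements whose leading term is divisible by another's, tail-reduce, and make monic.
Reduced Gröbner basis: {p, q - 1}.

From the last basis element, q - 1 = 0, so q takes values in {1}. Each choice, substituted upward through the basis, yields the corresponding point(s) of the solution set.
  q = 1: the earlier basis element becomes p = 0, giving p = 0 — point (0, 1).
Each listed point satisfies every original equation (direct substitution).
Zero-dimensionality of the ideal guarantees finitely many solutions over ℂ.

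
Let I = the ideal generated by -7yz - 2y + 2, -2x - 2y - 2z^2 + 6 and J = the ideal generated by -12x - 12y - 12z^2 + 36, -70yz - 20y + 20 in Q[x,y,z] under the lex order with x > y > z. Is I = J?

Yes, the ideals are equal.

Two ideals are equal iff their reduced Gröbner bases coincide (the reduced basis is unique for a fixed ordering).
Buchberger on the first generating set:
f_1 = -7yz - 2y + 2, LT = yz.
f_2 = -2x - 2y - 2z^2 + 6, LT = x.

The S-polynomials (S(f_1,f_2)) all reduce to 0 modulo the current basis, so we have a Gröbner basis.
Inter-reduce: drop elements whose leading term is divisible by another's, tail-reduce, and make monic.
Reduced Gröbner basis: {x + y + z^2 - 3, yz + 2/7y - 2/7}.

Buchberger on the second generating set:
h_1 = -12x - 12y - 12z^2 + 36, LT = x.
h_2 = -70yz - 20y + 20, LT = yz.

The S-polynomials (S(h_1,h_2)) all reduce to 0 modulo the current basis, so we have a Gröbner basis.
Inter-reduce: drop elements whose leading term is divisible by another's, tail-reduce, and make monic.
Reduced Gröbner basis: {x + y + z^2 - 3, yz + 2/7y - 2/7}.

The two bases agree; hence the ideals are identical.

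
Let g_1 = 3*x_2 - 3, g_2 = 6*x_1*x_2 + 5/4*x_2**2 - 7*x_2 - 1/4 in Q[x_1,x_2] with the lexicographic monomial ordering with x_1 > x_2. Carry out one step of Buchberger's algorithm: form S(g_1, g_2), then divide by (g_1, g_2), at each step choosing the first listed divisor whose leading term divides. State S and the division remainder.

S(g_1, g_2) = -x_1 - 5/24*x_2**2 + 7/6*x_2 + 1/24; remainder on division = -x_1 + 1.

lcm(LM(g_1), LM(g_2)) = x_1*x_2.
S = (lcm/LT(g_1))·g_1 − (lcm/LT(g_2))·g_2 = -x_1 - 5/24*x_2**2 + 7/6*x_2 + 1/24.
Reduce S modulo (g_1, g_2) in that order:
  leading term x_1: no divisor's leading term divides it; move -x_1 to the remainder.
  leading term x_2**2: subtract (-5/72*x_2)·g_1 from -5/24*x_2**2 + 7/6*x_2 + 1/24 → 23/24*x_2 + 1/24
  leading term x_2: subtract (23/72)·g_1 from 23/24*x_2 + 1/24 → 1
  leading term 1: no divisor's leading term divides it; move 1 to the remainder.
The remainder -x_1 + 1 is nonzero, so it would be added as the next basis element.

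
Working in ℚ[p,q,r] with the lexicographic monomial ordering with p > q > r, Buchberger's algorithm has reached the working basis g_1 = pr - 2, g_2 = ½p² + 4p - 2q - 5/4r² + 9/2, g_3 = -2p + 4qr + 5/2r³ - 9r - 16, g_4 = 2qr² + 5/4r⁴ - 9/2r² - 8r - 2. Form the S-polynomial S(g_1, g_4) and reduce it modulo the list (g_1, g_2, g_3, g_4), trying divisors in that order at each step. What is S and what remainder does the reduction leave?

S(g_1, g_4) = -⅝pr⁴ + 9/4pr² + 4pr + p - 2qr; remainder on division = 0.

lcm(LM(g_1), LM(g_4)) = pqr².
S = (lcm/LT(g_1))·g_1 − (lcm/LT(g_4))·g_4 = -⅝pr⁴ + 9/4pr² + 4pr + p - 2qr.
Reduce S modulo (g_1, g_2, g_3, g_4) in that order:
  leading term pr⁴: subtract (-⅝r³)·g_1 from -⅝pr⁴ + 9/4pr² + 4pr + p - 2qr → 9/4pr² + 4pr + p - 2qr - 5/4r³
  leading term pr²: subtract (9/4r)·g_1 from 9/4pr² + 4pr + p - 2qr - 5/4r³ → 4pr + p - 2qr - 5/4r³ + 9/2r
  leading term pr: subtract (4)·g_1 from 4pr + p - 2qr - 5/4r³ + 9/2r → p - 2qr - 5/4r³ + 9/2r + 8
  leading term p: subtract (-½)·g_3 from p - 2qr - 5/4r³ + 9/2r + 8 → 0
The remainder is 0, so this S-polynomial contributes no new basis element.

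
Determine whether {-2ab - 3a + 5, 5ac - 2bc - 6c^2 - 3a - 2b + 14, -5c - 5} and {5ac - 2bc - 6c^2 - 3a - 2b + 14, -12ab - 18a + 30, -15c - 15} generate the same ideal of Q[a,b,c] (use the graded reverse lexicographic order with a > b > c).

Yes, the ideals are equal.

Since reduced Gröbner bases are canonical representatives of ideals under a given ordering, it suffices to compute and compare them.
Buchberger on the first generating set:
f_1 = -2ab - 3a + 5, LT = ab.
f_2 = 5ac - 2bc - 6c^2 - 3a - 2b + 14, LT = ac.
f_3 = -5c - 5, LT = c.

S(f_1,f_2): lcm = abc. S = 2/5b^2c + 6/5bc^2 + 3/5ab + 2/5b^2 + 3/2ac - 14/5b - 5/2c.
  leading term b^2c: subtract (-2/25b^2)·f_3 from 2/5b^2c + 6/5bc^2 + 3/5ab + 2/5b^2 + 3/2ac - 14/5b - 5/2c → 6/5bc^2 + 3/5ab + 3/2ac - 14/5b - 5/2c
  leading term bc^2: subtract (-6/25bc)·f_3 from 6/5bc^2 + 3/5ab + 3/2ac - 14/5b - 5/2c → 3/5ab + 3/2ac - 6/5bc - 14/5b - 5/2c
  leading term ab: subtract (-3/10)·f_1 from 3/5ab + 3/2ac - 6/5bc - 14/5b - 5/2c → 3/2ac - 6/5bc - 9/10a - 14/5b - 5/2c + 3/2
  leading term ac: subtract (3/10)·f_2 from 3/2ac - 6/5bc - 9/10a - 14/5b - 5/2c + 3/2 → -3/5bc + 9/5c^2 - 11/5b - 5/2c - 27/10
  leading term bc: subtract (3/25b)·f_3 from -3/5bc + 9/5c^2 - 11/5b - 5/2c - 27/10 → 9/5c^2 - 8/5b - 5/2c - 27/10
  leading term c^2: subtract (-9/25c)·f_3 from 9/5c^2 - 8/5b - 5/2c - 27/10 → -8/5b - 43/10c - 27/10
  leading term b: no divisor's leading term divides it; move -8/5b to the remainder.
  leading term c: subtract (43/50)·f_3 from -43/10c - 27/10 → 8/5
  leading term 1: no divisor's leading term divides it; move 8/5 to the remainder.
  remainder -8/5b + 8/5 ≠ 0; add g_4 = -8/5b + 8/5 to the basis.

S(f_2,f_3): lcm = ac. S = -2/5bc - 6/5c^2 - 8/5a - 2/5b + 14/5.
  leading term bc: subtract (2/25b)·f_3 from -2/5bc - 6/5c^2 - 8/5a - 2/5b + 14/5 → -6/5c^2 - 8/5a + 14/5
  leading term c^2: subtract (6/25c)·f_3 from -6/5c^2 - 8/5a + 14/5 → -8/5a + 6/5c + 14/5
  leading term a: no divisor's leading term divides it; move -8/5a to the remainder.
  leading term c: subtract (-6/25)·f_3 from 6/5c + 14/5 → 8/5
  leading term 1: no divisor's leading term divides it; move 8/5 to the remainder.
  remainder -8/5a + 8/5 ≠ 0; add g_5 = -8/5a + 8/5 to the basis.

The other S-polynomials (S(f_1,f_3), S(f_1,g_4), S(f_2,g_4), S(f_3,g_4), S(f_1,g_5), S(f_2,g_5), S(f_3,g_5), S(g_4,g_5)) all reduce to 0 modulo the current basis, so we have a Gröbner basis.
Inter-reduce: drop elements whose leading term is divisible by another's, tail-reduce, and make monic.
Reduced Gröbner basis: {a - 1, b - 1, c + 1}.

Buchberger on the second generating set:
h_1 = 5ac - 2bc - 6c^2 - 3a - 2b + 14, LT = ac.
h_2 = -12ab - 18a + 30, LT = ab.
h_3 = -15c - 15, LT = c.

S(h_1,h_2): lcm = abc. S = -2/5b^2c - 6/5bc^2 - 3/5ab - 2/5b^2 - 3/2ac + 14/5b + 5/2c.
  leading term b^2c: subtract (2/75b^2)·h_3 from -2/5b^2c - 6/5bc^2 - 3/5ab - 2/5b^2 - 3/2ac + 14/5b + 5/2c → -6/5bc^2 - 3/5ab - 3/2ac + 14/5b + 5/2c
  leading term bc^2: subtract (2/25bc)·h_3 from -6/5bc^2 - 3/5ab - 3/2ac + 14/5b + 5/2c → -3/5ab - 3/2ac + 6/5bc + 14/5b + 5/2c
  leading term ab: subtract (1/20)·h_2 from -3/5ab - 3/2ac + 6/5bc + 14/5b + 5/2c → -3/2ac + 6/5bc + 9/10a + 14/5b + 5/2c - 3/2
  leading term ac: subtract (-3/10)·h_1 from -3/2ac + 6/5bc + 9/10a + 14/5b + 5/2c - 3/2 → 3/5bc - 9/5c^2 + 11/5b + 5/2c + 27/10
  leading term bc: subtract (-1/25b)·h_3 from 3/5bc - 9/5c^2 + 11/5b + 5/2c + 27/10 → -9/5c^2 + 8/5b + 5/2c + 27/10
  leading term c^2: subtract (3/25c)·h_3 from -9/5c^2 + 8/5b + 5/2c + 27/10 → 8/5b + 43/10c + 27/10
  leading term b: no divisor's leading term divides it; move 8/5b to the remainder.
  leading term c: subtract (-43/150)·h_3 from 43/10c + 27/10 → -8/5
  leading term 1: no divisor's leading term divides it; move -8/5 to the remainder.
  remainder 8/5b - 8/5 ≠ 0; add k_4 = 8/5b - 8/5 to the basis.

S(h_1,h_3): lcm = ac. S = -2/5bc - 6/5c^2 - 8/5a - 2/5b + 14/5.
  leading term bc: subtract (2/75b)·h_3 from -2/5bc - 6/5c^2 - 8/5a - 2/5b + 14/5 → -6/5c^2 - 8/5a + 14/5
  leading term c^2: subtract (2/25c)·h_3 from -6/5c^2 - 8/5a + 14/5 → -8/5a + 6/5c + 14/5
  leading term a: no divisor's leading term divides it; move -8/5a to the remainder.
  leading term c: subtract (-2/25)·h_3 from 6/5c + 14/5 → 8/5
  leading term 1: no divisor's leading term divides it; move 8/5 to the remainder.
  remainder -8/5a + 8/5 ≠ 0; add k_5 = -8/5a + 8/5 to the basis.

The other S-polynomials (S(h_2,h_3), S(h_1,k_4), S(h_2,k_4), S(h_3,k_4), S(h_1,k_5), S(h_2,k_5), S(h_3,k_5), S(k_4,k_5)) all reduce to 0 modulo the current basis, so we have a Gröbner basis.
Inter-reduce: drop elements whose leading term is divisible by another's, tail-reduce, and make monic.
Reduced Gröbner basis: {a - 1, b - 1, c + 1}.

The two bases agree; hence the ideals are identical.
The same test decides containment: I ⊆ J iff every generator of I reduces to 0 modulo a Gröbner basis of J.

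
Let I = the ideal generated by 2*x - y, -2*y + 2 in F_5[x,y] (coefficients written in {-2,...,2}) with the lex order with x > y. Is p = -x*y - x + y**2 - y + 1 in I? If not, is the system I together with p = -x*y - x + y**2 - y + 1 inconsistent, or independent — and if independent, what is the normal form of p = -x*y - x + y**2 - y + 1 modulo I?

First compute the reduced Gröbner basis of I by Buchberger's algorithm.
f_1 = 2*x - y, LT = x.
f_2 = -2*y + 2, LT = y.

The S-polynomials (S(f_1,f_2)) all reduce to 0 modulo the current basis, so we have a Gröbner basis.
Inter-reduce: drop elements whose leading term is divisible by another's, tail-reduce, and make monic.
Reduced Gröbner basis: {x + 2, y - 1}.
Label its elements g_1 = x + 2, g_2 = y - 1.

Reduce p = -x*y - x + y**2 - y + 1 modulo G:
  leading term x*y: subtract (-y)·g_1 from -x*y - x + y**2 - y + 1 → -x + y**2 + y + 1
  leading term x: subtract (-1)·g_1 from -x + y**2 + y + 1 → y**2 + y - 2
  leading term y**2: subtract (y)·g_2 from y**2 + y - 2 → 2*y - 2
  leading term y: subtract (2)·g_2 from 2*y - 2 → 0
  normal form = 0.
Since the normal form is 0, p ∈ I.

Ideal membership is decidable via reduction modulo a Gröbner basis.

-x*y - x + y**2 - y + 1 lies in I (it reduces to 0).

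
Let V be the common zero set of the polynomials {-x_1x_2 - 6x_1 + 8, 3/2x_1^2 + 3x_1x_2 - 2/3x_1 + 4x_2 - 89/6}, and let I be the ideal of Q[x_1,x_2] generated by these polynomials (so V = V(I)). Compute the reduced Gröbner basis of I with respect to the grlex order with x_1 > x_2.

f_1 = -x_1x_2 - 6x_1 + 8, LT = x_1x_2.
f_2 = 3/2x_1^2 + 3x_1x_2 - 2/3x_1 + 4x_2 - 89/6, LT = x_1^2.

S(f_1,f_2): lcm = x_1^2x_2. S = -2x_1x_2^2 + 6x_1^2 + 4/9x_1x_2 - 8/3x_2^2 - 8x_1 + 89/9x_2.
  leading term x_1x_2^2: subtract (2x_2)·f_1 from -2x_1x_2^2 + 6x_1^2 + 4/9x_1x_2 - 8/3x_2^2 - 8x_1 + 89/9x_2 → 6x_1^2 + 112/9x_1x_2 - 8/3x_2^2 - 8x_1 - 55/9x_2
  leading term x_1^2: subtract (4)·f_2 from 6x_1^2 + 112/9x_1x_2 - 8/3x_2^2 - 8x_1 - 55/9x_2 → 4/9x_1x_2 - 8/3x_2^2 - 16/3x_1 - 199/9x_2 + 178/3
  leading term x_1x_2: subtract (-4/9)·f_1 from 4/9x_1x_2 - 8/3x_2^2 - 16/3x_1 - 199/9x_2 + 178/3 → -8/3x_2^2 - 8x_1 - 199/9x_2 + 566/9
  leading term x_2^2: no divisor's leading term divides it; move -8/3x_2^2 to the remainder.
  leading term x_1: no divisor's leading term divides it; move -8x_1 to the remainder.
  leading term x_2: no divisor's leading term divides it; move -199/9x_2 to the remainder.
  leading term 1: no divisor's leading term divides it; move 566/9 to the remainder.
  remainder -8/3x_2^2 - 8x_1 - 199/9x_2 + 566/9 ≠ 0; add g_3 = -8/3x_2^2 - 8x_1 - 199/9x_2 + 566/9 to the basis.

The other S-polynomials (S(f_1,g_3), S(f_2,g_3)) all reduce to 0 modulo the current basis, so we have a Gröbner basis.

G = {x_1^2 - 112/9x_1 + 8/3x_2 + 55/9, x_1x_2 + 6x_1 - 8, x_2^2 + 3x_1 + 199/24x_2 - 283/12}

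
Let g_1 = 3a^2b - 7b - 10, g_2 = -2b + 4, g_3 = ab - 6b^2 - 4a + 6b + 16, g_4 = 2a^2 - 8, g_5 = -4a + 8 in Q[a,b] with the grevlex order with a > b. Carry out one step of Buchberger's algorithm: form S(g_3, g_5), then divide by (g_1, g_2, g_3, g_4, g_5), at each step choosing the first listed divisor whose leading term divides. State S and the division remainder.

lcm(LM(g_3), LM(g_5)) = ab.
S = (lcm/LT(g_3))·g_3 − (lcm/LT(g_5))·g_5 = -6b^2 - 4a + 8b + 16.
Reduce S modulo (g_1, g_2, g_3, g_4, g_5) in that order:
  leading term b^2: subtract (3b)·g_2 from -6b^2 - 4a + 8b + 16 → -4a - 4b + 16
  leading term a: subtract (1)·g_5 from -4a - 4b + 16 → -4b + 8
  leading term b: subtract (2)·g_2 from -4b + 8 → 0
The remainder is 0, so this S-polynomial contributes no new basis element.

S(g_3, g_5) = -6b^2 - 4a + 8b + 16; remainder on division = 0.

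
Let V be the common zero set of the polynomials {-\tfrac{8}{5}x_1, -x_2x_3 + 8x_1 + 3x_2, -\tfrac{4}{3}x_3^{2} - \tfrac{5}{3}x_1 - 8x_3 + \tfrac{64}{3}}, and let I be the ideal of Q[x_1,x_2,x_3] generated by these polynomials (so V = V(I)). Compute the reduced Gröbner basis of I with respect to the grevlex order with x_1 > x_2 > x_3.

G = {x_3^{2} + 6x_3 - 16, x_1, x_2}

f_1 = -\tfrac{8}{5}x_1, LT = x_1.
f_2 = -x_2x_3 + 8x_1 + 3x_2, LT = x_2x_3.
f_3 = -\tfrac{4}{3}x_3^{2} - \tfrac{5}{3}x_1 - 8x_3 + \tfrac{64}{3}, LT = x_3^{2}.

S(f_2,f_3): lcm = x_2x_3^{2}. S = -\tfrac{5}{4}x_1x_2 - 8x_1x_3 - 9x_2x_3 + 16x_2.
  leading term x_1x_2: subtract (\tfrac{25}{32}x_2)·f_1 from -\tfrac{5}{4}x_1x_2 - 8x_1x_3 - 9x_2x_3 + 16x_2 → -8x_1x_3 - 9x_2x_3 + 16x_2
  leading term x_1x_3: subtract (5x_3)·f_1 from -8x_1x_3 - 9x_2x_3 + 16x_2 → -9x_2x_3 + 16x_2
  leading term x_2x_3: subtract (9)·f_2 from -9x_2x_3 + 16x_2 → -72x_1 - 11x_2
  leading term x_1: subtract (45)·f_1 from -72x_1 - 11x_2 → -11x_2
  leading term x_2: no divisor's leading term divides it; move -11x_2 to the remainder.
  remainder -11x_2 ≠ 0; add g_4 = -11x_2 to the basis.

The other S-polynomials (S(f_1,f_2), S(f_1,f_3), S(f_1,g_4), S(f_2,g_4), S(f_3,g_4)) all reduce to 0 modulo the current basis, so we have a Gröbner basis.
Inter-reduce: drop elements whose leading term is divisible by another's, tail-reduce, and make monic.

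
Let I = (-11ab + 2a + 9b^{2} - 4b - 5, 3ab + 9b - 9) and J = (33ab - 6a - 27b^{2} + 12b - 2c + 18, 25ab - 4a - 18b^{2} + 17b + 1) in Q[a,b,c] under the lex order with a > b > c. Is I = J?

Equality of ideals is decidable: compute both reduced Gröbner bases (unique for the ordering) and check whether they agree.
Buchberger on the first generating set:
f_1 = -11ab + 2a + 9b^{2} - 4b - 5, LT = ab.
f_2 = 3ab + 9b - 9, LT = ab.

S(f_1,f_2): lcm = ab. S = -\tfrac{2}{11}a - \tfrac{9}{11}b^{2} - \tfrac{29}{11}b + \tfrac{38}{11}.
  leading term a: no divisor's leading term divides it; move -\tfrac{2}{11}a to the remainder.
  leading term b^{2}: no divisor's leading term divides it; move -\tfrac{9}{11}b^{2} to the remainder.
  leading term b: no divisor's leading term divides it; move -\tfrac{29}{11}b to the remainder.
  leading term 1: no divisor's leading term divides it; move \tfrac{38}{11} to the remainder.
  remainder -\tfrac{2}{11}a - \tfrac{9}{11}b^{2} - \tfrac{29}{11}b + \tfrac{38}{11} ≠ 0; add g_3 = -\tfrac{2}{11}a - \tfrac{9}{11}b^{2} - \tfrac{29}{11}b + \tfrac{38}{11} to the basis.

S(f_1,g_3): lcm = ab. S = -\tfrac{2}{11}a - \tfrac{9}{2}b^{3} - \tfrac{337}{22}b^{2} + \tfrac{213}{11}b + \tfrac{5}{11}.
  leading term a: subtract (1)·g_3 from -\tfrac{2}{11}a - \tfrac{9}{2}b^{3} - \tfrac{337}{22}b^{2} + \tfrac{213}{11}b + \tfrac{5}{11} → -\tfrac{9}{2}b^{3} - \tfrac{29}{2}b^{2} + 22b - 3
  leading term b^{3}: no divisor's leading term divides it; move -\tfrac{9}{2}b^{3} to the remainder.
  leading term b^{2}: no divisor's leading term divides it; move -\tfrac{29}{2}b^{2} to the remainder.
  leading term b: no divisor's leading term divides it; move 22b to the remainder.
  leading term 1: no divisor's leading term divides it; move -3 to the remainder.
  remainder -\tfrac{9}{2}b^{3} - \tfrac{29}{2}b^{2} + 22b - 3 ≠ 0; add g_4 = -\tfrac{9}{2}b^{3} - \tfrac{29}{2}b^{2} + 22b - 3 to the basis.

The other S-polynomials (S(f_2,g_3), S(f_1,g_4), S(f_2,g_4), S(g_3,g_4)) all reduce to 0 modulo the current basis, so we have a Gröbner basis.
Inter-reduce: drop elements whose leading term is divisible by another's, tail-reduce, and make monic.
Reduced Gröbner basis: {a + \tfrac{9}{2}b^{2} + \tfrac{29}{2}b - 19, b^{3} + \tfrac{29}{9}b^{2} - \tfrac{44}{9}b + \tfrac{2}{3}}.

Buchberger on the second generating set:
h_1 = 33ab - 6a - 27b^{2} + 12b - 2c + 18, LT = ab.
h_2 = 25ab - 4a - 18b^{2} + 17b + 1, LT = ab.

S(h_1,h_2): lcm = ab. S = -\tfrac{6}{275}a - \tfrac{27}{275}b^{2} - \tfrac{87}{275}b - \tfrac{2}{33}c + \tfrac{139}{275}.
  leading term a: no divisor's leading term divides it; move -\tfrac{6}{275}a to the remainder.
  leading term b^{2}: no divisor's leading term divides it; move -\tfrac{27}{275}b^{2} to the remainder.
  leading term b: no divisor's leading term divides it; move -\tfrac{87}{275}b to the remainder.
  leading term c: no divisor's leading term divides it; move -\tfrac{2}{33}c to the remainder.
  leading term 1: no divisor's leading term divides it; move \tfrac{139}{275} to the remainder.
  remainder -\tfrac{6}{275}a - \tfrac{27}{275}b^{2} - \tfrac{87}{275}b - \tfrac{2}{33}c + \tfrac{139}{275} ≠ 0; add k_3 = -\tfrac{6}{275}a - \tfrac{27}{275}b^{2} - \tfrac{87}{275}b - \tfrac{2}{33}c + \tfrac{139}{275} to the basis.

S(h_1,k_3): lcm = ab. S = -\tfrac{2}{11}a - \tfrac{9}{2}b^{3} - \tfrac{337}{22}b^{2} - \tfrac{25}{9}bc + \tfrac{1553}{66}b - \tfrac{2}{33}c + \tfrac{6}{11}.
  leading term a: subtract (\tfrac{25}{3})·k_3 from -\tfrac{2}{11}a - \tfrac{9}{2}b^{3} - \tfrac{337}{22}b^{2} - \tfrac{25}{9}bc + \tfrac{1553}{66}b - \tfrac{2}{33}c + \tfrac{6}{11} → -\tfrac{9}{2}b^{3} - \tfrac{29}{2}b^{2} - \tfrac{25}{9}bc + \tfrac{157}{6}b + \tfrac{4}{9}c - \tfrac{11}{3}
  leading term b^{3}: no divisor's leading term divides it; move -\tfrac{9}{2}b^{3} to the remainder.
  leading term b^{2}: no divisor's leading term divides it; move -\tfrac{29}{2}b^{2} to the remainder.
  leading term bc: no divisor's leading term divides it; move -\tfrac{25}{9}bc to the remainder.
  leading term b: no divisor's leading term divides it; move \tfrac{157}{6}b to the remainder.
  leading term c: no divisor's leading term divides it; move \tfrac{4}{9}c to the remainder.
  leading term 1: no divisor's leading term divides it; move -\tfrac{11}{3} to the remainder.
  remainder -\tfrac{9}{2}b^{3} - \tfrac{29}{2}b^{2} - \tfrac{25}{9}bc + \tfrac{157}{6}b + \tfrac{4}{9}c - \tfrac{11}{3} ≠ 0; add k_4 = -\tfrac{9}{2}b^{3} - \tfrac{29}{2}b^{2} - \tfrac{25}{9}bc + \tfrac{157}{6}b + \tfrac{4}{9}c - \tfrac{11}{3} to the basis.

The other S-polynomials (S(h_2,k_3), S(h_1,k_4), S(h_2,k_4), S(k_3,k_4)) all reduce to 0 modulo the current basis, so we have a Gröbner basis.
Inter-reduce: drop elements whose leading term is divisible by another's, tail-reduce, and make monic.
Reduced Gröbner basis: {a + \tfrac{9}{2}b^{2} + \tfrac{29}{2}b + \tfrac{25}{9}c - \tfrac{139}{6}, b^{3} + \tfrac{29}{9}b^{2} + \tfrac{50}{81}bc - \tfrac{157}{27}b - \tfrac{8}{81}c + \tfrac{22}{27}}.

Since the reduced bases disagree, the two ideals are not the same.

No, the ideals differ.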